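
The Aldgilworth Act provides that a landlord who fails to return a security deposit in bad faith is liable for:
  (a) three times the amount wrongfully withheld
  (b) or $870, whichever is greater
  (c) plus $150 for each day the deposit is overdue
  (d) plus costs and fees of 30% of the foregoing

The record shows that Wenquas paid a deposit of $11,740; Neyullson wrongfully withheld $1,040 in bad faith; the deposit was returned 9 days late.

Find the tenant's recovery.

Recovery: $5,811

Trebled: 3 × $1,040 = $3,120
Minimum $870: $3,120 meets the minimum, no increase.
Late-return penalty: 9 × $150 = $1,350
Damages plus late penalty: $3,120 + $1,350 = $4,470
Costs and fees: 30% of $4,470 = $1,341
Total recovery: $4,470 + $1,341 = $5,811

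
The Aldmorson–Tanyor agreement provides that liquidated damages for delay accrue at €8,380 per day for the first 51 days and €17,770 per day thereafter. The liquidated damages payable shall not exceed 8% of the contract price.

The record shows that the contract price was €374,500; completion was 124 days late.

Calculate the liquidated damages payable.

First 51 days: 51 × €8,380 = €427,380
Remaining days: (124 − 51) × €17,770 = €1,297,210
Accrued per-day damages: €427,380 + €1,297,210 = €1,724,590
Cap: 8% of €374,500 = €29,960
Cap at €29,960: €1,724,590 exceeds the cap → €29,960

€29,960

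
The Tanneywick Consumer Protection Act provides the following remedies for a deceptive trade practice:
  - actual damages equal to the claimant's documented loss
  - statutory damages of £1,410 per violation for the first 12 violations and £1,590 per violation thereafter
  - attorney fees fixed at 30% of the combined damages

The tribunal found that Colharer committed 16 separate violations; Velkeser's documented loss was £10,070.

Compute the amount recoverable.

First 12 violations: 12 × £1,410 = £16,920
Remaining violations: (16 − 12) × £1,590 = £6,360
Statutory damages: £16,920 + £6,360 = £23,280
Combined damages: £10,070 + £23,280 = £33,350
Attorney fees: 30% of £33,350 = £10,005
Total recovery: £33,350 + £10,005 = £43,355

£43,355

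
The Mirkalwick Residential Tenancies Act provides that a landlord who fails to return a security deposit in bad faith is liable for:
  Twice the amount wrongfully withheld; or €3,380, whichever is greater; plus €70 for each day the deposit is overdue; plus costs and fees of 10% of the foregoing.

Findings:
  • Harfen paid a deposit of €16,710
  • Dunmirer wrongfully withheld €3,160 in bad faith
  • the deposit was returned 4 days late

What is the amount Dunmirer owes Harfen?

Doubled: 2 × €3,160 = €6,320
Minimum €3,380: €6,320 meets the minimum, no increase.
Late-return penalty: 4 × €70 = €280
Damages plus late penalty: €6,320 + €280 = €6,600
Costs and fees: 10% of €6,600 = €660
Total recovery: €6,600 + €660 = €7,260

Recovery: €7,260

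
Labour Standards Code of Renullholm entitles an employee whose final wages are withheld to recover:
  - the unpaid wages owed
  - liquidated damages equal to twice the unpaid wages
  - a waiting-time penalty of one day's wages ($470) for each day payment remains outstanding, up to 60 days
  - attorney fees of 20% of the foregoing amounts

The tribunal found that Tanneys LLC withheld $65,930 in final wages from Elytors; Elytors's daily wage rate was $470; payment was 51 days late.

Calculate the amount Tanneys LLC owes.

Doubled: 2 × $65,930 = $131,860
Penalty days: min(51, 60) = 51
Waiting-time penalty: 51 × $470 = $23,970
Subtotal: $65,930 + $131,860 + $23,970 = $221,760
Attorney fees: 20% of $221,760 = $44,352
Total award: $221,760 + $44,352 = $266,112

$266,112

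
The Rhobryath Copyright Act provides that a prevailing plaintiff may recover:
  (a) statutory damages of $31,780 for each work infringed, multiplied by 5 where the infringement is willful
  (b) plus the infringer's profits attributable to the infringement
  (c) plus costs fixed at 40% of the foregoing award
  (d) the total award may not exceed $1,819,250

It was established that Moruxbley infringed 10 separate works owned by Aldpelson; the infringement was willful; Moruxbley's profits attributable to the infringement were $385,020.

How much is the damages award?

Statutory damages: 10 × $31,780 = $317,800
Multiplied by 5: 5 × $317,800 = $1,589,000
Combined award: $1,589,000 + $385,020 = $1,974,020
Costs: 40% of $1,974,020 = $789,608
Award plus costs: $1,974,020 + $789,608 = $2,763,628
Cap at $1,819,250: $2,763,628 exceeds the cap → $1,819,250

$1,819,250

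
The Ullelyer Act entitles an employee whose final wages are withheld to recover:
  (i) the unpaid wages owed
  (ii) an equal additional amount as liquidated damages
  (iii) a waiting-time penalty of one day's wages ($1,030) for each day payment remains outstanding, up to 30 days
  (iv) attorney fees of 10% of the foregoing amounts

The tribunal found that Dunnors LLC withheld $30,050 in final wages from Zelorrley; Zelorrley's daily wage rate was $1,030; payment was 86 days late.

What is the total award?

Liquidated damages (equal amount): $30,050
Penalty days: min(86, 30) = 30
Waiting-time penalty: 30 × $1,030 = $30,900
Subtotal: $30,050 + $30,050 + $30,900 = $91,000
Attorney fees: 10% of $91,000 = $9,100
Total award: $91,000 + $9,100 = $100,100

$100,100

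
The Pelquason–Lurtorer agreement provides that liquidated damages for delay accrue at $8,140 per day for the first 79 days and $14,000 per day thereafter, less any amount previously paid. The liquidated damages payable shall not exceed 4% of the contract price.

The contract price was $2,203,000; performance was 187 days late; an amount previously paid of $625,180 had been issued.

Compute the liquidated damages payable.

First 79 days: 79 × $8,140 = $643,060
Remaining days: (187 − 79) × $14,000 = $1,512,000
Accrued per-day damages: $643,060 + $1,512,000 = $2,155,060
Less amount previously paid: $2,155,060 − $625,180 = $1,529,880
Cap: 4% of $2,203,000 = $88,120
Cap at $88,120: $1,529,880 exceeds the cap → $88,120

$88,120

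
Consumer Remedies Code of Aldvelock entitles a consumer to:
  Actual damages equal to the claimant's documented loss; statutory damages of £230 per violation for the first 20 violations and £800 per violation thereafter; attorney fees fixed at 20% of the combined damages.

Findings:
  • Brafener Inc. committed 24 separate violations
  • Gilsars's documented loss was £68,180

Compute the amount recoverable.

First 20 violations: 20 × £230 = £4,600
Remaining violations: (24 − 20) × £800 = £3,200
Statutory damages: £4,600 + £3,200 = £7,800
Combined damages: £68,180 + £7,800 = £75,980
Attorney fees: 20% of £75,980 = £15,196
Total recovery: £75,980 + £15,196 = £91,176

£91,176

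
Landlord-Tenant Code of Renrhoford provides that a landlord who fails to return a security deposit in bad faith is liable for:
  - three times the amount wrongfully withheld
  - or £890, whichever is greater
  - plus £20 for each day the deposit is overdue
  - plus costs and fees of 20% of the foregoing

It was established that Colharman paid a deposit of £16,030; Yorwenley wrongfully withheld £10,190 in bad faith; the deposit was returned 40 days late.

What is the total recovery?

£37,644

Trebled: 3 × £10,190 = £30,570
Minimum £890: £30,570 meets the minimum, no increase.
Late-return penalty: 40 × £20 = £800
Damages plus late penalty: £30,570 + £800 = £31,370
Costs and fees: 20% of £31,370 = £6,274
Total recovery: £31,370 + £6,274 = £37,644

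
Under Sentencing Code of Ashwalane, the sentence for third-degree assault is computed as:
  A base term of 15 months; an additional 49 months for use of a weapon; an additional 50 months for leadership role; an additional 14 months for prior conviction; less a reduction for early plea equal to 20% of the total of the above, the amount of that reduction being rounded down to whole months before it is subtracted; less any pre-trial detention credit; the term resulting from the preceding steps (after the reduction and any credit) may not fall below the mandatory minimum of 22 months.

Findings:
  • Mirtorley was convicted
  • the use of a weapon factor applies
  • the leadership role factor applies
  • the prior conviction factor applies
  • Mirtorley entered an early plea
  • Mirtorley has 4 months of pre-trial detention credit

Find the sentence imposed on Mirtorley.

99 months

Use of a weapon enhancement: +49 months
Leadership role enhancement: +50 months
Prior conviction enhancement: +14 months
Adjusted term: 15 months + 49 months + 50 months + 14 months = 128 months
Early plea reduction: 20% of 128 months = 25 months (rounded down)
After reduction: 128 − 25 = 103 months
Less pre-trial detention credit: 103 months − 4 months = 99 months
Minimum 22 months: 99 months meets the minimum, no increase.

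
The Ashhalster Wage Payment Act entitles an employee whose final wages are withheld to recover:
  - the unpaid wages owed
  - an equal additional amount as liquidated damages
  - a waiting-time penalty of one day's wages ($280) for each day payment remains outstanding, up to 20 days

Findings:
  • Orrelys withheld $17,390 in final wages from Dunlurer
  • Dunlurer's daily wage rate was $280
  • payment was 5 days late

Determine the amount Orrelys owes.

$36,180

Liquidated damages (equal amount): $17,390
Penalty days: min(5, 20) = 5
Waiting-time penalty: 5 × $280 = $1,400
Total award: $17,390 + $17,390 + $1,400 = $36,180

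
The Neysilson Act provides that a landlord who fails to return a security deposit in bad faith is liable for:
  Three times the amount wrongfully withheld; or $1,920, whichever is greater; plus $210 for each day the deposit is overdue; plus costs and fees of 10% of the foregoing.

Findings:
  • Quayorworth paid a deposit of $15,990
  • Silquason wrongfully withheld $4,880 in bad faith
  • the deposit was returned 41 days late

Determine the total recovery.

$25,575

Trebled: 3 × $4,880 = $14,640
Minimum $1,920: $14,640 meets the minimum, no increase.
Late-return penalty: 41 × $210 = $8,610
Damages plus late penalty: $14,640 + $8,610 = $23,250
Costs and fees: 10% of $23,250 = $2,325
Total recovery: $23,250 + $2,325 = $25,575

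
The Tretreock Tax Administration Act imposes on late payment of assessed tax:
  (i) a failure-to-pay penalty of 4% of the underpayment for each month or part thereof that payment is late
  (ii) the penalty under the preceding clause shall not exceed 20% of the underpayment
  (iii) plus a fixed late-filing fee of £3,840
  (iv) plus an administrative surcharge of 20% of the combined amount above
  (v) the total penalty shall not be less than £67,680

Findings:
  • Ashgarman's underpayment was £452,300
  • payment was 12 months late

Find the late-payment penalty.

Penalty: £113,160

Accrued rate: 4% × 12 = 48%, capped at 20% → 20%
Failure-to-pay penalty: 20% of £452,300 = £90,460
Penalty before surcharge: £90,460 + £3,840 = £94,300
Administrative surcharge: 20% of £94,300 = £18,860
Total penalty: £94,300 + £18,860 = £113,160
Minimum £67,680: £113,160 meets the minimum, no increase.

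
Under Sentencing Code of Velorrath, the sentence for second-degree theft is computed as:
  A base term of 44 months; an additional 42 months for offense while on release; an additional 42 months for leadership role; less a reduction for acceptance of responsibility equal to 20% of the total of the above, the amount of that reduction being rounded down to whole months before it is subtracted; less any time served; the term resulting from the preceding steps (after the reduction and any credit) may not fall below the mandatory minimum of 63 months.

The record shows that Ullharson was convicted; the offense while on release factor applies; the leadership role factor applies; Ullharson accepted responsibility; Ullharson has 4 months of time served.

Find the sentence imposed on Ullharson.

99 months

Offense while on release enhancement: +42 months
Leadership role enhancement: +42 months
Adjusted term: 44 months + 42 months + 42 months = 128 months
Acceptance of responsibility reduction: 20% of 128 months = 25 months (rounded down)
After reduction: 128 − 25 = 103 months
Less time served: 103 months − 4 months = 99 months
Minimum 63 months: 99 months meets the minimum, no increase.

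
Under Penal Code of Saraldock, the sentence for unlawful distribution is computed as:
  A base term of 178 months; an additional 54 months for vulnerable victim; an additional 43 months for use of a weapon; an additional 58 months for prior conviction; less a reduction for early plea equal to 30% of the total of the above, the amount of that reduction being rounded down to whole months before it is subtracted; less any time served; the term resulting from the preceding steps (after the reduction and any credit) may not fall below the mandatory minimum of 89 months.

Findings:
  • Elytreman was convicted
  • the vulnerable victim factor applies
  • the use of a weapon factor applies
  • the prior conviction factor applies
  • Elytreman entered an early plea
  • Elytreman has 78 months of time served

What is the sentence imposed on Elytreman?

Sentence: 156 months

Vulnerable victim enhancement: +54 months
Use of a weapon enhancement: +43 months
Prior conviction enhancement: +58 months
Adjusted term: 178 months + 54 months + 43 months + 58 months = 333 months
Early plea reduction: 30% of 333 months = 99 months (rounded down)
After reduction: 333 − 99 = 234 months
Less time served: 234 months − 78 months = 156 months
Minimum 89 months: 156 months meets the minimum, no increase.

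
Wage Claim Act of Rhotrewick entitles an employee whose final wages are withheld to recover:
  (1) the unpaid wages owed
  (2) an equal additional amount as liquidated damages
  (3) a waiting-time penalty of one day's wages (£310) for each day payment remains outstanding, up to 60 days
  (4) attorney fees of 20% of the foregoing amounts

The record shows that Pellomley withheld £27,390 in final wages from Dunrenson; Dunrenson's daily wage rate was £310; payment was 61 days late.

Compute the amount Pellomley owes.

Total award: £88,056

Liquidated damages (equal amount): £27,390
Penalty days: min(61, 60) = 60
Waiting-time penalty: 60 × £310 = £18,600
Subtotal: £27,390 + £27,390 + £18,600 = £73,380
Attorney fees: 20% of £73,380 = £14,676
Total award: £73,380 + £14,676 = £88,056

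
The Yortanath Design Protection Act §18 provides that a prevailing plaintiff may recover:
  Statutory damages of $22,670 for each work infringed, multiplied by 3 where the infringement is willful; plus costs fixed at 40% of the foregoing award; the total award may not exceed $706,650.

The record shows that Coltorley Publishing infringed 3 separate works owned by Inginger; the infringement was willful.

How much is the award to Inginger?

Statutory damages: 3 × $22,670 = $68,010
Trebled: 3 × $68,010 = $204,030
Costs: 40% of $204,030 = $81,612
Award plus costs: $204,030 + $81,612 = $285,642
Cap at $706,650: $285,642 is within the cap, no reduction.

$285,642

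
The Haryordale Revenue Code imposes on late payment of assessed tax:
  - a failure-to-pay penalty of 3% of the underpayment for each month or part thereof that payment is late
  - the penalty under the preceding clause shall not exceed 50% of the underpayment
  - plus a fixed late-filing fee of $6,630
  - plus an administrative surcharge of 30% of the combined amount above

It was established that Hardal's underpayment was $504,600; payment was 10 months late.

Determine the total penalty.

Penalty: $205,413

Accrued rate: 3% × 10 = 30%, capped at 50% → 30%
Failure-to-pay penalty: 30% of $504,600 = $151,380
Penalty before surcharge: $151,380 + $6,630 = $158,010
Administrative surcharge: 30% of $158,010 = $47,403
Total penalty: $158,010 + $47,403 = $205,413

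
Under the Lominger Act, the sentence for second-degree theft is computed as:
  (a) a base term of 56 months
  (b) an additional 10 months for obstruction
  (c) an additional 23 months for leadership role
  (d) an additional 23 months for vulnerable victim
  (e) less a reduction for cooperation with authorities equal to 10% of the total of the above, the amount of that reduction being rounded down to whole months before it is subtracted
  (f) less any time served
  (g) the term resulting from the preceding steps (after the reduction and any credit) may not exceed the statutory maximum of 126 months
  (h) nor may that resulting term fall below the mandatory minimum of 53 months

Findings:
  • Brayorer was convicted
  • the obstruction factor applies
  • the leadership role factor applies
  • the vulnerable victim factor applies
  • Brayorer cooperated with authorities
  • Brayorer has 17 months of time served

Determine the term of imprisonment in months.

Obstruction enhancement: +10 months
Leadership role enhancement: +23 months
Vulnerable victim enhancement: +23 months
Adjusted term: 56 months + 10 months + 23 months + 23 months = 112 months
Cooperation with authorities reduction: 10% of 112 months = 11 months (rounded down)
After reduction: 112 − 11 = 101 months
Less time served: 101 months − 17 months = 84 months
Cap at 126 months: 84 months is within the cap, no reduction.
Minimum 53 months: 84 months meets the minimum, no increase.

84 months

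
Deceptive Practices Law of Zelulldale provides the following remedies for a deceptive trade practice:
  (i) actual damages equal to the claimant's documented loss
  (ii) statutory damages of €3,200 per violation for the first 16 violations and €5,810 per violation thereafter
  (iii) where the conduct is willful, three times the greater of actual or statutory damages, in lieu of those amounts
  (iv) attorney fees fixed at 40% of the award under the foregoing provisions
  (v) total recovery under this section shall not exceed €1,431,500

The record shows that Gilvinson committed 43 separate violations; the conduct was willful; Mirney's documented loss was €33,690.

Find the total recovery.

€873,894

First 16 violations: 16 × €3,200 = €51,200
Remaining violations: (43 − 16) × €5,810 = €156,870
Statutory damages: €51,200 + €156,870 = €208,070
Greater of actual damages (€33,690) or statutory damages (€208,070): €208,070
Trebled: 3 × €208,070 = €624,210
Attorney fees: 40% of €624,210 = €249,684
Total before cap: €624,210 + €249,684 = €873,894
Cap at €1,431,500: €873,894 is within the cap, no reduction.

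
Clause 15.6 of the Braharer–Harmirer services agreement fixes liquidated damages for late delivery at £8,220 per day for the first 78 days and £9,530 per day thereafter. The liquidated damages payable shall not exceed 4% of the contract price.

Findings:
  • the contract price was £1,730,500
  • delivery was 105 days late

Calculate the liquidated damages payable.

First 78 days: 78 × £8,220 = £641,160
Remaining days: (105 − 78) × £9,530 = £257,310
Accrued per-day damages: £641,160 + £257,310 = £898,470
Cap: 4% of £1,730,500 = £69,220
Cap at £69,220: £898,470 exceeds the cap → £69,220

£69,220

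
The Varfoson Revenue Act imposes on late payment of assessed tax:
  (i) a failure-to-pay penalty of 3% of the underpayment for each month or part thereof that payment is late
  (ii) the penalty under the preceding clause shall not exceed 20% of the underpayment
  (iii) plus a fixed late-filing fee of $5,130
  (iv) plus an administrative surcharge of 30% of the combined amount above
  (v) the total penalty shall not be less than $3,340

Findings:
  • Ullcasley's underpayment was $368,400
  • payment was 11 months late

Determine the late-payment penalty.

Accrued rate: 3% × 11 = 33%, capped at 20% → 20%
Failure-to-pay penalty: 20% of $368,400 = $73,680
Penalty before surcharge: $73,680 + $5,130 = $78,810
Administrative surcharge: 30% of $78,810 = $23,643
Total penalty: $78,810 + $23,643 = $102,453
Minimum $3,340: $102,453 meets the minimum, no increase.

Penalty: $102,453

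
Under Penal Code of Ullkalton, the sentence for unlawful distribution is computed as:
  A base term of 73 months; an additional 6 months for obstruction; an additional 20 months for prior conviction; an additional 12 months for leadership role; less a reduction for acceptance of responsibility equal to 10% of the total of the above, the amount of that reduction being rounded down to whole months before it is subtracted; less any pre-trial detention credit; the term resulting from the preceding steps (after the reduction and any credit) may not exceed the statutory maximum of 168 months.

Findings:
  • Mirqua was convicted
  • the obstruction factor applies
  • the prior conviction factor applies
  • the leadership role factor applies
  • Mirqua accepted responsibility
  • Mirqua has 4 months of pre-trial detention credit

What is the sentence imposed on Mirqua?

96 months

Obstruction enhancement: +6 months
Prior conviction enhancement: +20 months
Leadership role enhancement: +12 months
Adjusted term: 73 months + 6 months + 20 months + 12 months = 111 months
Acceptance of responsibility reduction: 10% of 111 months = 11 months (rounded down)
After reduction: 111 − 11 = 100 months
Less pre-trial detention credit: 100 months − 4 months = 96 months
Cap at 168 months: 96 months is within the cap, no reduction.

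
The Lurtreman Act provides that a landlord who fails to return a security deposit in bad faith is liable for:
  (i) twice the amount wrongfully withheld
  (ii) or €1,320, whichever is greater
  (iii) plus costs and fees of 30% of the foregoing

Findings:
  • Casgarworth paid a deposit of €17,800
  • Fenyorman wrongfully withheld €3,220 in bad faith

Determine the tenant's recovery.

Doubled: 2 × €3,220 = €6,440
Minimum €1,320: €6,440 meets the minimum, no increase.
Costs and fees: 30% of €6,440 = €1,932
Total recovery: €6,440 + €1,932 = €8,372

€8,372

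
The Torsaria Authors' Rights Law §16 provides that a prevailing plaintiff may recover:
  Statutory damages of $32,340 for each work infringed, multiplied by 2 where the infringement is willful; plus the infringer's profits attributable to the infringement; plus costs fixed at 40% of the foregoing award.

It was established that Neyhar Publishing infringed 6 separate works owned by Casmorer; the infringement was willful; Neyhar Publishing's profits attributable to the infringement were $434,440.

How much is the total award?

$1,151,528

Statutory damages: 6 × $32,340 = $194,040
Doubled: 2 × $194,040 = $388,080
Combined award: $388,080 + $434,440 = $822,520
Costs: 40% of $822,520 = $329,008
Award plus costs: $822,520 + $329,008 = $1,151,528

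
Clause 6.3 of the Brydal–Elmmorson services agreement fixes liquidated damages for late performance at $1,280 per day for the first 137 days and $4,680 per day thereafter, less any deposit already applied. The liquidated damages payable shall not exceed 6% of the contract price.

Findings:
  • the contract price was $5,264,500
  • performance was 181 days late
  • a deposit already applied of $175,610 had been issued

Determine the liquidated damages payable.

First 137 days: 137 × $1,280 = $175,360
Remaining days: (181 − 137) × $4,680 = $205,920
Accrued per-day damages: $175,360 + $205,920 = $381,280
Less deposit already applied: $381,280 − $175,610 = $205,670
Cap: 6% of $5,264,500 = $315,870
Cap at $315,870: $205,670 is within the cap, no reduction.

Liquidated damages: $205,670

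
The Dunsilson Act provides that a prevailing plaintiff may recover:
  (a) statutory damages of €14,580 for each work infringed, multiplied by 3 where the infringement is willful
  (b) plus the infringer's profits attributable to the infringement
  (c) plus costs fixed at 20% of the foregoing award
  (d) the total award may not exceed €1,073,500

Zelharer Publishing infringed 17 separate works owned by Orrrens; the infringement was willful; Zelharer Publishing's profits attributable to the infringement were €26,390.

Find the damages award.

Statutory damages: 17 × €14,580 = €247,860
Trebled: 3 × €247,860 = €743,580
Combined award: €743,580 + €26,390 = €769,970
Costs: 20% of €769,970 = €153,994
Award plus costs: €769,970 + €153,994 = €923,964
Cap at €1,073,500: €923,964 is within the cap, no reduction.

€923,964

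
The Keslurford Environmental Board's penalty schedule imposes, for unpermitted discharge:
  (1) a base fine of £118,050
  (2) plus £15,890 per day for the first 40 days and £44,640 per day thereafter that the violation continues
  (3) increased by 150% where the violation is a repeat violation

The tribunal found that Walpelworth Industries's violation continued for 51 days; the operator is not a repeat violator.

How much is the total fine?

£1,244,690

First 40 days: 40 × £15,890 = £635,600
Remaining days: (51 − 40) × £44,640 = £491,040
Per-day component: £635,600 + £491,040 = £1,126,640
Base plus per-day: £118,050 + £1,126,640 = £1,244,690
The operator is not a repeat violator: no 150% increase.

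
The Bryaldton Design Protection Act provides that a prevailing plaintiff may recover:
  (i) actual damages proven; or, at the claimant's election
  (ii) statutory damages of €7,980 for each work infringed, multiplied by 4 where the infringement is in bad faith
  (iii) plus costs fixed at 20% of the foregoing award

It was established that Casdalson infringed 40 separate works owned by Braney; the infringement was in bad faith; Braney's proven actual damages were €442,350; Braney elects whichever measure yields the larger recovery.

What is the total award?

Statutory damages: 40 × €7,980 = €319,200
Multiplied by 4: 4 × €319,200 = €1,276,800
Greater of actual damages (€442,350) or enhanced statutory damages (€1,276,800): €1,276,800
Costs: 20% of €1,276,800 = €255,360
Award plus costs: €1,276,800 + €255,360 = €1,532,160

€1,532,160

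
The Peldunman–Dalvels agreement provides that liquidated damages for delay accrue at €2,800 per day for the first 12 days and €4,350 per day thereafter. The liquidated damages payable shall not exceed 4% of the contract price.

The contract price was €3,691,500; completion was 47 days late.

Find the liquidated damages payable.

Liquidated damages: €147,660

First 12 days: 12 × €2,800 = €33,600
Remaining days: (47 − 12) × €4,350 = €152,250
Accrued per-day damages: €33,600 + €152,250 = €185,850
Cap: 4% of €3,691,500 = €147,660
Cap at €147,660: €185,850 exceeds the cap → €147,660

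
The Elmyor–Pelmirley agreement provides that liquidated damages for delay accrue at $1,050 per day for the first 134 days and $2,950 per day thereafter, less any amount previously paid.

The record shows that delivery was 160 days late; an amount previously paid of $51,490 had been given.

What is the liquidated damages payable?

First 134 days: 134 × $1,050 = $140,700
Remaining days: (160 − 134) × $2,950 = $76,700
Accrued per-day damages: $140,700 + $76,700 = $217,400
Less amount previously paid: $217,400 − $51,490 = $165,910

$165,910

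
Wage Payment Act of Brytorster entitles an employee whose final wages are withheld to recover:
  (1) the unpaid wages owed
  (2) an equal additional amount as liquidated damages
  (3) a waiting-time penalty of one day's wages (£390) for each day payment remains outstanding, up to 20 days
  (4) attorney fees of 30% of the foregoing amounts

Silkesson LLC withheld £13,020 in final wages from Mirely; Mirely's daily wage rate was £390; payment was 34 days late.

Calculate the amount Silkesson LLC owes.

Liquidated damages (equal amount): £13,020
Penalty days: min(34, 20) = 20
Waiting-time penalty: 20 × £390 = £7,800
Subtotal: £13,020 + £13,020 + £7,800 = £33,840
Attorney fees: 30% of £33,840 = £10,152
Total award: £33,840 + £10,152 = £43,992

£43,992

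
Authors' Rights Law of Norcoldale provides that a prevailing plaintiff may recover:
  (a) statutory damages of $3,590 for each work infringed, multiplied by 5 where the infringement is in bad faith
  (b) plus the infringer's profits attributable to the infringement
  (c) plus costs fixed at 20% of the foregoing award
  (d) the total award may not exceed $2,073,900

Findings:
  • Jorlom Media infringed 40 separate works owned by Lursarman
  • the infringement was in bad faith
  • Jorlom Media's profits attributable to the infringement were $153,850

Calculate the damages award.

Statutory damages: 40 × $3,590 = $143,600
Multiplied by 5: 5 × $143,600 = $718,000
Combined award: $718,000 + $153,850 = $871,850
Costs: 20% of $871,850 = $174,370
Award plus costs: $871,850 + $174,370 = $1,046,220
Cap at $2,073,900: $1,046,220 is within the cap, no reduction.

$1,046,220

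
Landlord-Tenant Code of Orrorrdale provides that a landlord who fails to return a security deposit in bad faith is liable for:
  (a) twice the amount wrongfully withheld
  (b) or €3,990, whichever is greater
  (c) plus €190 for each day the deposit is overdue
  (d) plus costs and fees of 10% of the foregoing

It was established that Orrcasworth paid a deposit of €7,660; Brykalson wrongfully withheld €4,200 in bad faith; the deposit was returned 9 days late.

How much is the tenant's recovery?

Recovery: €11,121

Doubled: 2 × €4,200 = €8,400
Minimum €3,990: €8,400 meets the minimum, no increase.
Late-return penalty: 9 × €190 = €1,710
Damages plus late penalty: €8,400 + €1,710 = €10,110
Costs and fees: 10% of €10,110 = €1,011
Total recovery: €10,110 + €1,011 = €11,121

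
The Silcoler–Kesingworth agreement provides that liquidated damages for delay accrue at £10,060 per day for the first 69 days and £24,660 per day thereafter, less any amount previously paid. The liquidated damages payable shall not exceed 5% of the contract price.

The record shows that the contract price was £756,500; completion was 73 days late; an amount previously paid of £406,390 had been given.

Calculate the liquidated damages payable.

First 69 days: 69 × £10,060 = £694,140
Remaining days: (73 − 69) × £24,660 = £98,640
Accrued per-day damages: £694,140 + £98,640 = £792,780
Less amount previously paid: £792,780 − £406,390 = £386,390
Cap: 5% of £756,500 = £37,825
Cap at £37,825: £386,390 exceeds the cap → £37,825

£37,825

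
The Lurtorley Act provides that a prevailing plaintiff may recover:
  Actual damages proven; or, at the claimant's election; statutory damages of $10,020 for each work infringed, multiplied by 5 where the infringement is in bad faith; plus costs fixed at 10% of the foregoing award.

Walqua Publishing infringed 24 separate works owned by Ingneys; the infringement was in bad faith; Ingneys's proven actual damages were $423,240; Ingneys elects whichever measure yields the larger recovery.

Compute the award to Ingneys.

Statutory damages: 24 × $10,020 = $240,480
Multiplied by 5: 5 × $240,480 = $1,202,400
Greater of actual damages ($423,240) or enhanced statutory damages ($1,202,400): $1,202,400
Costs: 10% of $1,202,400 = $120,240
Award plus costs: $1,202,400 + $120,240 = $1,322,640

$1,322,640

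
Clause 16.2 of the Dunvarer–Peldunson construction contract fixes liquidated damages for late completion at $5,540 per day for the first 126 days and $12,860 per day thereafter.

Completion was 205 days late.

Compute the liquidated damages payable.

$1,713,980

First 126 days: 126 × $5,540 = $698,040
Remaining days: (205 − 126) × $12,860 = $1,015,940
Accrued per-day damages: $698,040 + $1,015,940 = $1,713,980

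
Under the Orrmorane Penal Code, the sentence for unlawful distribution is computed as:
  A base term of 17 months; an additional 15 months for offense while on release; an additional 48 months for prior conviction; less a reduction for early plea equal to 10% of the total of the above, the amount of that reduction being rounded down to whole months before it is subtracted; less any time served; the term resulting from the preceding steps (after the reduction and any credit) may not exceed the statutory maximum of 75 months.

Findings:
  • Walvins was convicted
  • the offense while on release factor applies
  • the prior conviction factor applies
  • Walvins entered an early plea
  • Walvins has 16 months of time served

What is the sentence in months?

Sentence: 56 months

Offense while on release enhancement: +15 months
Prior conviction enhancement: +48 months
Adjusted term: 17 months + 15 months + 48 months = 80 months
Early plea reduction: 10% of 80 months = 8 months (rounded down)
After reduction: 80 − 8 = 72 months
Less time served: 72 months − 16 months = 56 months
Cap at 75 months: 56 months is within the cap, no reduction.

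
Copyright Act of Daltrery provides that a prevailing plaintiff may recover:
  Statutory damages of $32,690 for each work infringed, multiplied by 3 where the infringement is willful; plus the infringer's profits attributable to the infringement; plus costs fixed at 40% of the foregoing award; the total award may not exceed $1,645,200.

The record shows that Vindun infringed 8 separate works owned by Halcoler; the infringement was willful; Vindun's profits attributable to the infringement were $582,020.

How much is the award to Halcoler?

$1,645,200

Statutory damages: 8 × $32,690 = $261,520
Trebled: 3 × $261,520 = $784,560
Combined award: $784,560 + $582,020 = $1,366,580
Costs: 40% of $1,366,580 = $546,632
Award plus costs: $1,366,580 + $546,632 = $1,913,212
Cap at $1,645,200: $1,913,212 exceeds the cap → $1,645,200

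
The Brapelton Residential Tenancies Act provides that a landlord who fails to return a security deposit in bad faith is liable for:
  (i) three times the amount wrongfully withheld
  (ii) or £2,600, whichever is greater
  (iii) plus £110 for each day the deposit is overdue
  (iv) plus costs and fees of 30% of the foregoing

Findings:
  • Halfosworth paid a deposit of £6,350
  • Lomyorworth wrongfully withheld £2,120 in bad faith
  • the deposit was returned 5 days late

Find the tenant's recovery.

Trebled: 3 × £2,120 = £6,360
Minimum £2,600: £6,360 meets the minimum, no increase.
Late-return penalty: 5 × £110 = £550
Damages plus late penalty: £6,360 + £550 = £6,910
Costs and fees: 30% of £6,910 = £2,073
Total recovery: £6,910 + £2,073 = £8,983

£8,983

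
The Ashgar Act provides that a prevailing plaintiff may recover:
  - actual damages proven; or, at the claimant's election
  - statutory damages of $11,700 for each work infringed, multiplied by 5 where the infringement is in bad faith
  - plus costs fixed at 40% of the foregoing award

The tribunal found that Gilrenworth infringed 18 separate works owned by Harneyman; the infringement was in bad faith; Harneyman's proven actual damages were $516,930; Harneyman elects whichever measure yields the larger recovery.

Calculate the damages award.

Statutory damages: 18 × $11,700 = $210,600
Multiplied by 5: 5 × $210,600 = $1,053,000
Greater of actual damages ($516,930) or enhanced statutory damages ($1,053,000): $1,053,000
Costs: 40% of $1,053,000 = $421,200
Award plus costs: $1,053,000 + $421,200 = $1,474,200

$1,474,200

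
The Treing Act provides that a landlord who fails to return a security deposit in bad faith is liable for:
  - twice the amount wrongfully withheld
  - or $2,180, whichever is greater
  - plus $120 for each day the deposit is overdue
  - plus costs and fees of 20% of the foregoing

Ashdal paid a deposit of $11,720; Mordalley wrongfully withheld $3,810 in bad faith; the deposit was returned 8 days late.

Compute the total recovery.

$10,296

Doubled: 2 × $3,810 = $7,620
Minimum $2,180: $7,620 meets the minimum, no increase.
Late-return penalty: 8 × $120 = $960
Damages plus late penalty: $7,620 + $960 = $8,580
Costs and fees: 20% of $8,580 = $1,716
Total recovery: $8,580 + $1,716 = $10,296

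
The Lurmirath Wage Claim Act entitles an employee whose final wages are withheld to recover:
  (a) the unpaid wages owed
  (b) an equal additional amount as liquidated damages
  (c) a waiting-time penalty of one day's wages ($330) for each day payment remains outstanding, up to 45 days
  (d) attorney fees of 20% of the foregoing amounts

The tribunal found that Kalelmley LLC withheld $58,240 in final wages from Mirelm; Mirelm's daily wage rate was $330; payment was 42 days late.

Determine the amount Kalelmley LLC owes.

$156,408

Liquidated damages (equal amount): $58,240
Penalty days: min(42, 45) = 42
Waiting-time penalty: 42 × $330 = $13,860
Subtotal: $58,240 + $58,240 + $13,860 = $130,340
Attorney fees: 20% of $130,340 = $26,068
Total award: $130,340 + $26,068 = $156,408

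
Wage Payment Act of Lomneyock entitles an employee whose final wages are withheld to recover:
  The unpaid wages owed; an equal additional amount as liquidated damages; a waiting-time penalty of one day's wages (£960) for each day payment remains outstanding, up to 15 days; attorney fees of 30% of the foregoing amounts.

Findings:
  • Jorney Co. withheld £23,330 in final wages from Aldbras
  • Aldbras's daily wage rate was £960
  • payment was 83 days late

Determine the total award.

£79,378

Liquidated damages (equal amount): £23,330
Penalty days: min(83, 15) = 15
Waiting-time penalty: 15 × £960 = £14,400
Subtotal: £23,330 + £23,330 + £14,400 = £61,060
Attorney fees: 30% of £61,060 = £18,318
Total award: £61,060 + £18,318 = £79,378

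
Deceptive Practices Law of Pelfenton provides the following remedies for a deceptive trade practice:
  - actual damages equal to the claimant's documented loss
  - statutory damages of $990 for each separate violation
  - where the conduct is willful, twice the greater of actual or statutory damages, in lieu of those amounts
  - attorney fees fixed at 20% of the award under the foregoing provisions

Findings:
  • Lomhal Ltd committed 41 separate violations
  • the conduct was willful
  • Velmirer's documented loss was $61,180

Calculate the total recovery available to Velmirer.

$146,832

Statutory damages: 41 × $990 = $40,590
Greater of actual damages ($61,180) or statutory damages ($40,590): $61,180
Doubled: 2 × $61,180 = $122,360
Attorney fees: 20% of $122,360 = $24,472
Total recovery: $122,360 + $24,472 = $146,832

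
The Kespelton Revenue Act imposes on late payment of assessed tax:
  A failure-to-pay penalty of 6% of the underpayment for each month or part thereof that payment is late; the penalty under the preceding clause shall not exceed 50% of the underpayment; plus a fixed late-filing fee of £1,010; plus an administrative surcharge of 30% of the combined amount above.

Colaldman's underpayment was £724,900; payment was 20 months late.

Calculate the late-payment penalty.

Accrued rate: 6% × 20 = 120%, capped at 50% → 50%
Failure-to-pay penalty: 50% of £724,900 = £362,450
Penalty before surcharge: £362,450 + £1,010 = £363,460
Administrative surcharge: 30% of £363,460 = £109,038
Total penalty: £363,460 + £109,038 = £472,498

£472,498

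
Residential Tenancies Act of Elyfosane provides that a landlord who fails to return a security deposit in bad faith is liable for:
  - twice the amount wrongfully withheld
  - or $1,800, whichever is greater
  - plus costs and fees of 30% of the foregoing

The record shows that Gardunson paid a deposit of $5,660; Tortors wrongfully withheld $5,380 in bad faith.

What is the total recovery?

$13,988

Doubled: 2 × $5,380 = $10,760
Minimum $1,800: $10,760 meets the minimum, no increase.
Costs and fees: 30% of $10,760 = $3,228
Total recovery: $10,760 + $3,228 = $13,988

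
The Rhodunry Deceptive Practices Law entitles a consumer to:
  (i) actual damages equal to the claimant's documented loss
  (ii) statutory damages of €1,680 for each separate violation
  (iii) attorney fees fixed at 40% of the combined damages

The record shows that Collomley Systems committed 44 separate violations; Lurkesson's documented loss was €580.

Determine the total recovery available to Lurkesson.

Statutory damages: 44 × €1,680 = €73,920
Combined damages: €580 + €73,920 = €74,500
Attorney fees: 40% of €74,500 = €29,800
Total recovery: €74,500 + €29,800 = €104,300

€104,300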